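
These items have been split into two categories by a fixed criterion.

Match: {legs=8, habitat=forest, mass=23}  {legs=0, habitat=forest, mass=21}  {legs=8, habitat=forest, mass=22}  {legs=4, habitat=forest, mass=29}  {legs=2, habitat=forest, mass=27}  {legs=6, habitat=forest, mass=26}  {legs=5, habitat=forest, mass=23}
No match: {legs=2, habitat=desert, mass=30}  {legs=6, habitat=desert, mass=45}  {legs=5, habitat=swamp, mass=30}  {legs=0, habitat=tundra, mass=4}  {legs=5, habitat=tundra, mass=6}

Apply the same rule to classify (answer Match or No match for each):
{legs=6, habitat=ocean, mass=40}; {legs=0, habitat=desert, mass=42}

Checking candidate rules against both groups, what survives is: habitat is forest.
{legs=6, habitat=ocean, mass=40} — habitat is ocean, hence No match.
{legs=0, habitat=desert, mass=42} — habitat is desert, hence No match.

No match, No match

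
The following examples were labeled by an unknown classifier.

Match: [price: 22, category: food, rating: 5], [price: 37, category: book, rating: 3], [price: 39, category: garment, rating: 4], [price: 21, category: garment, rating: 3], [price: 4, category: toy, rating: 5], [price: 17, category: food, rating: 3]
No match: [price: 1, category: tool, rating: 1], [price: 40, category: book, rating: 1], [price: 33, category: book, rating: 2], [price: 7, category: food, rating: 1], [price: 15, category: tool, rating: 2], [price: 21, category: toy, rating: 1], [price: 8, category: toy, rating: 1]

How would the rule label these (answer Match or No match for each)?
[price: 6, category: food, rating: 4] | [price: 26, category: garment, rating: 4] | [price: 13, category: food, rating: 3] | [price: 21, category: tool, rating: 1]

Match, Match, Match, No match

The classifier is using: rating ≥ 3.
[price: 6, category: food, rating: 4] — rating = 4, hence Match.
[price: 26, category: garment, rating: 4] — rating = 4, hence Match.
[price: 13, category: food, rating: 3] — rating = 3, hence Match.
[price: 21, category: tool, rating: 1] — rating = 1, hence No match.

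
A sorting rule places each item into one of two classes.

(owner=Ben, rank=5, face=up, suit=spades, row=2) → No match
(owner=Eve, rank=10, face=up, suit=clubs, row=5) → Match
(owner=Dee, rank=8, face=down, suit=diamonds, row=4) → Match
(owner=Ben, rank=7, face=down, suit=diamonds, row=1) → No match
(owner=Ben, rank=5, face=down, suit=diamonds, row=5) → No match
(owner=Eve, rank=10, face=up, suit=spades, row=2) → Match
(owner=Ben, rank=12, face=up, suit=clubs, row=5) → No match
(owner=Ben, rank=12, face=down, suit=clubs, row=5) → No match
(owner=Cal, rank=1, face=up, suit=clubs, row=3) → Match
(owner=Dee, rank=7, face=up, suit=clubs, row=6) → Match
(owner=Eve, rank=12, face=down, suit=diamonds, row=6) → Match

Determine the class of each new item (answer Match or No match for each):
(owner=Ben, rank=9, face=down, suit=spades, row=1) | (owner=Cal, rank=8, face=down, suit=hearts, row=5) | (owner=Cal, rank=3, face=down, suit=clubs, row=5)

The common property of the 'Match' items is: owner is not Ben. No 'No match' item has it.
(owner=Ben, rank=9, face=down, suit=spades, row=1) → owner is Ben → No match. (owner=Cal, rank=8, face=down, suit=hearts, row=5) → owner is Cal → Match. (owner=Cal, rank=3, face=down, suit=clubs, row=5) → owner is Cal → Match.

No match, Match, Match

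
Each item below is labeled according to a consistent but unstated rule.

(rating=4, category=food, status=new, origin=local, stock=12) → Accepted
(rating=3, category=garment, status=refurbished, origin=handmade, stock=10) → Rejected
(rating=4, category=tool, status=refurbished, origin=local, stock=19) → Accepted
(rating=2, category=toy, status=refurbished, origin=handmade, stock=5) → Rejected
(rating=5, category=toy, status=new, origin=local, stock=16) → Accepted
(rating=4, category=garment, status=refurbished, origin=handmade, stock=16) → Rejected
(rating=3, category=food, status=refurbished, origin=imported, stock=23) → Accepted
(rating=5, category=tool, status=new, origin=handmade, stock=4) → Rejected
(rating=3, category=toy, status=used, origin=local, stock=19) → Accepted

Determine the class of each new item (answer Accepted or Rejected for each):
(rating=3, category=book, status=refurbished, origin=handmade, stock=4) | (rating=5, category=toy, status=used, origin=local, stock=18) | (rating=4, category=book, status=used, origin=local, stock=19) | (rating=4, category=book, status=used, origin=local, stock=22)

Rejected, Accepted, Accepted, Accepted

Checking candidate rules against both groups, what survives is: origin is not handmade.
(rating=3, category=book, status=refurbished, origin=handmade, stock=4) — origin is handmade, hence Rejected.
(rating=5, category=toy, status=used, origin=local, stock=18) — origin is local, hence Accepted.
(rating=4, category=book, status=used, origin=local, stock=19) — origin is local, hence Accepted.
(rating=4, category=book, status=used, origin=local, stock=22) — origin is local, hence Accepted.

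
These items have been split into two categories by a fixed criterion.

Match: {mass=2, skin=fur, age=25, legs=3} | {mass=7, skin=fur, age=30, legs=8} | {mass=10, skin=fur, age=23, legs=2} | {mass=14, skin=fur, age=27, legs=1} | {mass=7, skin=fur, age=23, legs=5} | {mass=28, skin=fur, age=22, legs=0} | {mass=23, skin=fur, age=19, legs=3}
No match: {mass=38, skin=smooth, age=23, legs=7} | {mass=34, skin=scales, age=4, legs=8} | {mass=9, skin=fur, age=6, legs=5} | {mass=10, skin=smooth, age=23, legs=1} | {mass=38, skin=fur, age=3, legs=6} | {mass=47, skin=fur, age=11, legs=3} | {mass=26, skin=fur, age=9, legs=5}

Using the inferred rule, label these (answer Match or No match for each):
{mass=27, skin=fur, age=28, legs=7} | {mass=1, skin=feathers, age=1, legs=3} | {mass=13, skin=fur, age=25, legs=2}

Every 'Match' example satisfies: skin is fur AND age ≥ 19. None of the 'No match' examples do.
{mass=27, skin=fur, age=28, legs=7}: skin is fur, age = 28 — checks out, so Match.
{mass=1, skin=feathers, age=1, legs=3}: skin is feathers, age = 1 — does not satisfy this, so No match.
{mass=13, skin=fur, age=25, legs=2}: skin is fur, age = 25 — checks out, so Match.

Match, No match, Match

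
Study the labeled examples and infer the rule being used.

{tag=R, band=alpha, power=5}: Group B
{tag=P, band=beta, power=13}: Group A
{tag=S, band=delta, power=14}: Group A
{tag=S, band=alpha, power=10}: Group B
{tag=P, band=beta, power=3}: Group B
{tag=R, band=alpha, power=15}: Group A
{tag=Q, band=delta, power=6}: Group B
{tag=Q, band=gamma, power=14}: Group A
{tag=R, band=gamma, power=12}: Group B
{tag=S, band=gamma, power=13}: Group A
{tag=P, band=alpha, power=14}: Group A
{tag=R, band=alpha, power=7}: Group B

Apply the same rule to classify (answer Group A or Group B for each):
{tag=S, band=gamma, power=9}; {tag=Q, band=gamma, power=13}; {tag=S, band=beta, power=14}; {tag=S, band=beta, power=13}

Group B, Group A, Group A, Group A

Rule: power ≥ 13. This holds for each 'Group A' example and fails for each 'Group B' one.
{tag=S, band=gamma, power=9}: power = 9, fails this test → Group B. {tag=Q, band=gamma, power=13}: power = 13, passes → Group A. {tag=S, band=beta, power=14}: power = 14, passes → Group A. {tag=S, band=beta, power=13}: power = 13, passes → Group A.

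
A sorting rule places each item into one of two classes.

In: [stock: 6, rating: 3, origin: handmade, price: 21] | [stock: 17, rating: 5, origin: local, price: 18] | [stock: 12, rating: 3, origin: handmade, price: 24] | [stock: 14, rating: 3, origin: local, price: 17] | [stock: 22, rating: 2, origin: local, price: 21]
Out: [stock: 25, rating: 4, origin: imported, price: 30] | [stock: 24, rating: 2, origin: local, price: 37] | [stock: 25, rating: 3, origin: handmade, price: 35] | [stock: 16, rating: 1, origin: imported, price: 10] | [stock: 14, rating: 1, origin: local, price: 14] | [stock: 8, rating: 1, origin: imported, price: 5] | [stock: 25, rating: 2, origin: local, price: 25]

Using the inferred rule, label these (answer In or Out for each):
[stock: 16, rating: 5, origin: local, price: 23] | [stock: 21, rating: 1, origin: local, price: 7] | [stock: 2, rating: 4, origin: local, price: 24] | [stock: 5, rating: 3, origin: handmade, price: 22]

In, Out, In, In

The distinguishing property — price ≤ 24 AND rating ≥ 2 — holds for all the 'In' cases and none of the 'Out' cases.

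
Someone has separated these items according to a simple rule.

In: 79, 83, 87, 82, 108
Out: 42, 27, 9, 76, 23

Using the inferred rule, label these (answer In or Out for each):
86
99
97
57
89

In, In, In, Out, In

The common property of the 'In' items is: at least 79. No 'Out' item has it.
86 → 86 ≥ 79 → In. 99 → 99 ≥ 79 → In. 97 → 97 ≥ 79 → In. 57 → 57 < 79 → Out. 89 → 89 ≥ 79 → In.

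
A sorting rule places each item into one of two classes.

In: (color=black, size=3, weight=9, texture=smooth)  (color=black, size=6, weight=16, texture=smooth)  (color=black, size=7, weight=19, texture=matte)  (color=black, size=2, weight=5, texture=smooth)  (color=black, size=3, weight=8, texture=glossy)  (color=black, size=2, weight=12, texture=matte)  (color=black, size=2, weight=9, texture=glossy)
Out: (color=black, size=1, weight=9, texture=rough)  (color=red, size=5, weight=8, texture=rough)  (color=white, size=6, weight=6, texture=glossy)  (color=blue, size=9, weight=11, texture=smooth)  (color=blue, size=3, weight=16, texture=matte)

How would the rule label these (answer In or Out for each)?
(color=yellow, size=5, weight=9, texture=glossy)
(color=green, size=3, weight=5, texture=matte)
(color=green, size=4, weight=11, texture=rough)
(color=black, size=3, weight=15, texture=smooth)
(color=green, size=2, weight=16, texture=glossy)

Out, Out, Out, In, Out

The pattern is that an item is 'In' exactly when: color is black AND size ≥ 2.
(color=yellow, size=5, weight=9, texture=glossy): color is yellow, size = 5 — fails the rule, so Out.
(color=green, size=3, weight=5, texture=matte): color is green, size = 3 — fails the rule, so Out.
(color=green, size=4, weight=11, texture=rough): color is green, size = 4 — fails the rule, so Out.
(color=black, size=3, weight=15, texture=smooth): color is black, size = 3 — matches, so In.
(color=green, size=2, weight=16, texture=glossy): color is green, size = 2 — fails the rule, so Out.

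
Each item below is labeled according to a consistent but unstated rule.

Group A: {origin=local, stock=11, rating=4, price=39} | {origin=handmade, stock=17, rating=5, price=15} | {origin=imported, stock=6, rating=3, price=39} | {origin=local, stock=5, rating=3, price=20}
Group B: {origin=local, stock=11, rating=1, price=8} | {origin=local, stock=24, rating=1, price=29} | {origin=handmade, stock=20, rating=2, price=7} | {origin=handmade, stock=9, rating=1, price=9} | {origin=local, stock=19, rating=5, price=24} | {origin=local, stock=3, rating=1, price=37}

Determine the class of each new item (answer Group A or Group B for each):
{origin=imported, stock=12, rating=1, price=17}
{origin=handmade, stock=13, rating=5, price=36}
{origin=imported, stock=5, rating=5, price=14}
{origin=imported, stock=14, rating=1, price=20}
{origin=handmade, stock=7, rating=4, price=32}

Group B, Group A, Group A, Group B, Group A

A rule that fits every label: stock ≤ 17 AND rating ≥ 2 — true of each 'Group A' example, false of each 'Group B' one.
{origin=imported, stock=12, rating=1, price=17}: stock = 12, rating = 1, doesn't match → Group B.
{origin=handmade, stock=13, rating=5, price=36}: stock = 13, rating = 5, matches → Group A.
{origin=imported, stock=5, rating=5, price=14}: stock = 5, rating = 5, matches → Group A.
{origin=imported, stock=14, rating=1, price=20}: stock = 14, rating = 1, doesn't match → Group B.
{origin=handmade, stock=7, rating=4, price=32}: stock = 7, rating = 4, matches → Group A.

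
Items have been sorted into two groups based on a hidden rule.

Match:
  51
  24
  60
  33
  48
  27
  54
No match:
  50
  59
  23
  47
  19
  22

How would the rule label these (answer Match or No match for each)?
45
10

Match, No match

Checking candidate rules against both groups, what survives is: multiple of 3.
Match: 45, since 45 = 3·15.
No match: 10, since 10 = 3·3 + 1.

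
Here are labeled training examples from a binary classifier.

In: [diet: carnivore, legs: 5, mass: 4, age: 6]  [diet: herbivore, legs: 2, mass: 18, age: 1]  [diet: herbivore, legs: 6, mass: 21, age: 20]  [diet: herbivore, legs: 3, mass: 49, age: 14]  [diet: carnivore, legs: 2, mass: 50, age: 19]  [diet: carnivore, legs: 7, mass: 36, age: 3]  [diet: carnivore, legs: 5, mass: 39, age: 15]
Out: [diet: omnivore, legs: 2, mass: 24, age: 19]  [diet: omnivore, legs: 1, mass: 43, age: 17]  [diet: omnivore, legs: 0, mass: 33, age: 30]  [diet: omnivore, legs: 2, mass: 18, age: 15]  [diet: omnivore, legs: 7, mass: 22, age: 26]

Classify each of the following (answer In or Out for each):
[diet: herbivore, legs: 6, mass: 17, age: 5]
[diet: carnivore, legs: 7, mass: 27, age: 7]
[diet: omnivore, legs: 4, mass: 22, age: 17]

One predicate separates the groups cleanly: diet is not omnivore.
[diet: herbivore, legs: 6, mass: 17, age: 5]: diet is herbivore, passes → In.
[diet: carnivore, legs: 7, mass: 27, age: 7]: diet is carnivore, passes → In.
[diet: omnivore, legs: 4, mass: 22, age: 17]: diet is omnivore, does not fit → Out.

In, In, Out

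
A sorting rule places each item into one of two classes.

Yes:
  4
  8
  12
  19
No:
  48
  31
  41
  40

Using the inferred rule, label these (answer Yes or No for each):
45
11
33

No, Yes, No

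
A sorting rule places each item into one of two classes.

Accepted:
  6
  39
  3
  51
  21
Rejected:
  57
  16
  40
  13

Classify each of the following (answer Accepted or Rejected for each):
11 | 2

Rejected, Rejected

The common property of the 'Accepted' items is: multiple of 3 AND at most 51. No 'Rejected' item has it.
11: 11 = 3·3 + 2, 11 ≤ 51 — does not fit, so Rejected. 2: 2 = 3·0 + 2, 2 ≤ 51 — does not fit, so Rejected.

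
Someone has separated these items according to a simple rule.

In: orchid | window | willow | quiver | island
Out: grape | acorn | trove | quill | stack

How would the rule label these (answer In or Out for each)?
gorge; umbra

Out, Out

The classifier is using: even length.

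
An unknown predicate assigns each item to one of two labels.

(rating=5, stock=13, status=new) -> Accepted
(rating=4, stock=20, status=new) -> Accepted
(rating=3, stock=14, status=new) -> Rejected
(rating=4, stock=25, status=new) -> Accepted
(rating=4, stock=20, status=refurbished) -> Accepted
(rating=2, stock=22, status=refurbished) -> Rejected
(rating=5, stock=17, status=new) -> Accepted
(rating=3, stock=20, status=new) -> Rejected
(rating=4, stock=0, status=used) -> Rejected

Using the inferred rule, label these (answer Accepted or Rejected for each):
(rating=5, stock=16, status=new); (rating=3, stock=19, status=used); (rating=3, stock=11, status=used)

Accepted, Rejected, Rejected

A rule that fits every label: stock ≥ 13 AND rating ≥ 4 — true of each 'Accepted' example, false of each 'Rejected' one.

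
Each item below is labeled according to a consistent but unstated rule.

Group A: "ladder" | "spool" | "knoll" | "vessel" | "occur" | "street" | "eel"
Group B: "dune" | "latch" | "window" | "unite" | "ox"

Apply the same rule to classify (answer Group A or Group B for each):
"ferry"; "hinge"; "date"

One predicate separates the groups cleanly: has a double letter.
"ferry": 'rr' doubled — meets the rule, so Group A.
"hinge": no doubled letter — fails this test, so Group B.
"date": no doubled letter — fails this test, so Group B.

Group A, Group B, Group B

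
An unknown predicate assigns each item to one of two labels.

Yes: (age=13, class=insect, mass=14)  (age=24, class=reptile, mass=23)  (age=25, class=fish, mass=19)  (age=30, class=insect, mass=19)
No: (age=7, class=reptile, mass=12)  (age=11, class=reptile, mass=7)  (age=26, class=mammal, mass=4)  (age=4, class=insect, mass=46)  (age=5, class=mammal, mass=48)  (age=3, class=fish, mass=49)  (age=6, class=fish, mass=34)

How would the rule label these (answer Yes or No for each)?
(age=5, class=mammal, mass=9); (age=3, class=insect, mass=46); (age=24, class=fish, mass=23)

The rule appears to be: mass ≥ 14 AND age ≥ 7.
(age=5, class=mammal, mass=9): mass = 9, age = 5, doesn't match → No. (age=3, class=insect, mass=46): mass = 46, age = 3, doesn't match → No. (age=24, class=fish, mass=23): mass = 23, age = 24, checks out → Yes.

No, No, Yes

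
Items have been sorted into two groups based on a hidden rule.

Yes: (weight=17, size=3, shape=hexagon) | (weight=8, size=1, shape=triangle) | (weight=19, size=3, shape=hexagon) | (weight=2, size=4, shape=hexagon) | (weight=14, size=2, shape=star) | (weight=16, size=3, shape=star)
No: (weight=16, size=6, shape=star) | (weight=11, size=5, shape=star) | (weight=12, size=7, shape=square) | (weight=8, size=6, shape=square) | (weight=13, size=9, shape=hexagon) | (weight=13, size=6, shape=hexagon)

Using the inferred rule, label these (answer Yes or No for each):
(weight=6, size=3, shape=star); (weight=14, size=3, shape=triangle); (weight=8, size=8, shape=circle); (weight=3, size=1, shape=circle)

The pattern is that an item is 'Yes' exactly when: size ≤ 4.

Yes, Yes, No, Yes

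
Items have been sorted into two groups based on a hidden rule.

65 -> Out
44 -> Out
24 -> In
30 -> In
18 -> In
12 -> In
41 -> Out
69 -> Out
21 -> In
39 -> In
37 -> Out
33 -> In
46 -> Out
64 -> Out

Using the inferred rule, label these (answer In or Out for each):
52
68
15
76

The common property of the 'In' items is: multiple of 3 AND at most 39. No 'Out' item has it.
52: 52 = 3·17 + 1, 52 > 39, does not pass → Out.
68: 68 = 3·22 + 2, 68 > 39, does not pass → Out.
15: 15 = 3·5, 15 ≤ 39, checks out → In.
76: 76 = 3·25 + 1, 76 > 39, does not pass → Out.

Out, Out, In, Out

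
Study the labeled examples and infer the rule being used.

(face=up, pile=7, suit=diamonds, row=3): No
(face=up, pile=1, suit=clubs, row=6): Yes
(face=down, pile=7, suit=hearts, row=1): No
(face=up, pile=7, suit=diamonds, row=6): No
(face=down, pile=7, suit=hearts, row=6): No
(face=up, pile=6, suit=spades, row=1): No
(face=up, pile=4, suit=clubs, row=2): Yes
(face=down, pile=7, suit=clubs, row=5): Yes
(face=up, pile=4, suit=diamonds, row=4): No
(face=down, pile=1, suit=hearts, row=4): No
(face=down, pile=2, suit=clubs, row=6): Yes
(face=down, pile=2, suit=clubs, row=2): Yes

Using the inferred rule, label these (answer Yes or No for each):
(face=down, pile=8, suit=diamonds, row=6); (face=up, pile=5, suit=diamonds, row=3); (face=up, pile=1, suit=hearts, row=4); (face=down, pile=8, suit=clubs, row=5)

The rule appears to be: suit is clubs.

No, No, No, Yes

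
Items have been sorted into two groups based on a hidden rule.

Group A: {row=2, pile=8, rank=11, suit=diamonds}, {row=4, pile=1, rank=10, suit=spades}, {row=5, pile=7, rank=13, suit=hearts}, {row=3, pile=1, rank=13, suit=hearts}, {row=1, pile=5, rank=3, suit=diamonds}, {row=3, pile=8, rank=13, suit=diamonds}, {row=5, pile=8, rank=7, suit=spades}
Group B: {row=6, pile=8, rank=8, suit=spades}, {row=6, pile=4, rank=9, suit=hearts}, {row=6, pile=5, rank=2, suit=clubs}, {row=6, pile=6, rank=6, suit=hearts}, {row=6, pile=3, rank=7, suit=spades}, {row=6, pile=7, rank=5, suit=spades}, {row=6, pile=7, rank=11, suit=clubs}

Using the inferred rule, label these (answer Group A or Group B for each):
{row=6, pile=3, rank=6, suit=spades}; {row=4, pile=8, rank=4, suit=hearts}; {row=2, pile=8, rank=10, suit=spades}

Group B, Group A, Group A

Rule: row ≤ 5. This holds for each 'Group A' example and fails for each 'Group B' one.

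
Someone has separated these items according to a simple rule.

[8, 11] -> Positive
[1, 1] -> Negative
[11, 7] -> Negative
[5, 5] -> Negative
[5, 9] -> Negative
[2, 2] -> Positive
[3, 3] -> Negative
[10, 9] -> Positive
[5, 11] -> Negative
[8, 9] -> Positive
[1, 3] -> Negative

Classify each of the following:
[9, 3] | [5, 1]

One predicate separates the groups cleanly: first is even.

Negative, Negative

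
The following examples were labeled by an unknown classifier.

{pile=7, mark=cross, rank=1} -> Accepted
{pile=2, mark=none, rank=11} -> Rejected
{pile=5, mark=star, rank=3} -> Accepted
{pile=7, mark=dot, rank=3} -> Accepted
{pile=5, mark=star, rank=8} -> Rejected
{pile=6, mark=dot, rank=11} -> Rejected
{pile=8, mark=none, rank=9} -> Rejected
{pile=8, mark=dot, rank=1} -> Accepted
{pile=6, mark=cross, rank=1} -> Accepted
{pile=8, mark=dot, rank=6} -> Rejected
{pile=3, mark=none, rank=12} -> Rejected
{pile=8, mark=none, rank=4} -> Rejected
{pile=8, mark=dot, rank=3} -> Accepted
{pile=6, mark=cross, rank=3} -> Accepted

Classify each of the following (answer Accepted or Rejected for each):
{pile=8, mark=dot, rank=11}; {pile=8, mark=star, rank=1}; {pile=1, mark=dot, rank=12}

Rejected, Accepted, Rejected

The simplest hypothesis consistent with all the labels is: rank ≤ 3.
Rejected: {pile=8, mark=dot, rank=11}, since rank = 11. Accepted: {pile=8, mark=star, rank=1}, since rank = 1. Rejected: {pile=1, mark=dot, rank=12}, since rank = 12.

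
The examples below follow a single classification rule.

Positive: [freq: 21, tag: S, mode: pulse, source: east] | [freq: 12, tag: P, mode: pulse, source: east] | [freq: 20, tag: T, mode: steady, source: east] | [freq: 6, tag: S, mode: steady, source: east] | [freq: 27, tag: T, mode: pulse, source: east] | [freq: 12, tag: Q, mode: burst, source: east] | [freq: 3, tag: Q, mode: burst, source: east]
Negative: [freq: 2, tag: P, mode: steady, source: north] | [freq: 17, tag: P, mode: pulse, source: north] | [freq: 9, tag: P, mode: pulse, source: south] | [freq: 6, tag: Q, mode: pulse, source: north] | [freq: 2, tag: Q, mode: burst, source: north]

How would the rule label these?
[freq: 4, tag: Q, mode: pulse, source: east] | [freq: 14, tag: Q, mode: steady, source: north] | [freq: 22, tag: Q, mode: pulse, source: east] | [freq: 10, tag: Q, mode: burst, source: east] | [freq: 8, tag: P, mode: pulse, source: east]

Positive, Negative, Positive, Positive, Positive

Every 'Positive' example satisfies: source is east. None of the 'Negative' examples do.
[freq: 4, tag: Q, mode: pulse, source: east] — source is east, hence Positive. [freq: 14, tag: Q, mode: steady, source: north] — source is north, hence Negative. [freq: 22, tag: Q, mode: pulse, source: east] — source is east, hence Positive. [freq: 10, tag: Q, mode: burst, source: east] — source is east, hence Positive. [freq: 8, tag: P, mode: pulse, source: east] — source is east, hence Positive.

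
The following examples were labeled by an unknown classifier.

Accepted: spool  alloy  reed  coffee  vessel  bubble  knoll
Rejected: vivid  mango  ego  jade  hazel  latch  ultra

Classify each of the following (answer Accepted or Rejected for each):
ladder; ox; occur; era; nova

Accepted, Rejected, Accepted, Rejected, Rejected

'Accepted' ⟺ has a double letter.
ladder → 'dd' doubled → Accepted.
ox → no doubled letter → Rejected.
occur → 'cc' doubled → Accepted.
era → no doubled letter → Rejected.
nova → no doubled letter → Rejected.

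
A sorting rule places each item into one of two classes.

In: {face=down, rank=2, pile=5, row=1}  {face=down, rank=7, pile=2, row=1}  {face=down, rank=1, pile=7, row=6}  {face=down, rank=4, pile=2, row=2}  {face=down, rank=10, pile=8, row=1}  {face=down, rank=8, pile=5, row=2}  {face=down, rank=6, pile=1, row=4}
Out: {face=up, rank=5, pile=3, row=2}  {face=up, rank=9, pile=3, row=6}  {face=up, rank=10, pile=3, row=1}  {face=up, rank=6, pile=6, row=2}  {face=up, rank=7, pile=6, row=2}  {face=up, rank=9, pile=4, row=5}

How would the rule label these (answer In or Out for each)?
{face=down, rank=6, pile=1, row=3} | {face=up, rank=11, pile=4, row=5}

In, Out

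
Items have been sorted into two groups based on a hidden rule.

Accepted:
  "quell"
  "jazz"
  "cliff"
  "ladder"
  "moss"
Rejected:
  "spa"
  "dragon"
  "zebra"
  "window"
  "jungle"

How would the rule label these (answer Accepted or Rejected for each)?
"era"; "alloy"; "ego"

The classifier is using: has a double letter.

Rejected, Accepted, Rejected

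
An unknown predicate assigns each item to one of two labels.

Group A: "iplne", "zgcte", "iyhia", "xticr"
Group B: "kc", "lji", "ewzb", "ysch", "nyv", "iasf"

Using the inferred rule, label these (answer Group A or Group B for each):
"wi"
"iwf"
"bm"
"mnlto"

Checking candidate rules against both groups, what survives is: length 5.
"wi" — length 2, hence Group B.
"iwf" — length 3, hence Group B.
"bm" — length 2, hence Group B.
"mnlto" — length 5, hence Group A.

Group B, Group B, Group B, Group A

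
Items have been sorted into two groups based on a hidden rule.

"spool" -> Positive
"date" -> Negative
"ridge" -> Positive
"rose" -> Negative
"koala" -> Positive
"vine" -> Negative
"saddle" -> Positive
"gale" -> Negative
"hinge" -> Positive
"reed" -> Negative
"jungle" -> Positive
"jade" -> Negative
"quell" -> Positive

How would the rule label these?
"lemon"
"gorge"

Rule: length ≥ 5. This holds for each 'Positive' example and fails for each 'Negative' one.
"lemon" → length 5 → Positive. "gorge" → length 5 → Positive.

Positive, Positive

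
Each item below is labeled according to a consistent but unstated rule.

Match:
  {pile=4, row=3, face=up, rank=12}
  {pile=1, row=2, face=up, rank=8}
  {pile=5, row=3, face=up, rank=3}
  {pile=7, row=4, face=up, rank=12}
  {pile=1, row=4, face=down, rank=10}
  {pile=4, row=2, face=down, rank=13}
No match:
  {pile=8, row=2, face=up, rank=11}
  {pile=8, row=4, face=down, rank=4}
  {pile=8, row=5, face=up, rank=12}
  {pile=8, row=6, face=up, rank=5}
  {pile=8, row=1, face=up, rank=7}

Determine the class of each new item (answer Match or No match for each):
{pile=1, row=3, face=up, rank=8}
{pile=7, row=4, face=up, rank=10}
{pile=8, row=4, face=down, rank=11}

Match, Match, No match

All 'Match' examples share one property — pile ≤ 7 — and every 'No match' example lacks it.
Match: {pile=1, row=3, face=up, rank=8}, since pile = 1.
Match: {pile=7, row=4, face=up, rank=10}, since pile = 7.
No match: {pile=8, row=4, face=down, rank=11}, since pile = 8.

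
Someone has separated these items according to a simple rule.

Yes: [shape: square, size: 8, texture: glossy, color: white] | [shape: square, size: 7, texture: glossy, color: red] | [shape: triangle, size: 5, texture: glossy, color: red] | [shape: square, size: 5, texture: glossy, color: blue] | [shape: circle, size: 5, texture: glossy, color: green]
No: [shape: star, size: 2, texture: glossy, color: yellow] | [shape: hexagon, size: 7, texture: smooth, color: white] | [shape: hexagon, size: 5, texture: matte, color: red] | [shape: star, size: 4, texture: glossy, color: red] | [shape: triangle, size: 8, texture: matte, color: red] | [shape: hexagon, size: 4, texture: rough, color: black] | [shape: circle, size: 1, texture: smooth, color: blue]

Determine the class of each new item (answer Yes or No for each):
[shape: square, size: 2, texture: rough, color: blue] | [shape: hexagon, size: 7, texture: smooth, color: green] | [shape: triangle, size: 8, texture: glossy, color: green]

Rule: texture is glossy AND size ≥ 5. This holds for each 'Yes' example and fails for each 'No' one.
No: [shape: square, size: 2, texture: rough, color: blue], since texture is rough, size = 2.
No: [shape: hexagon, size: 7, texture: smooth, color: green], since texture is smooth, size = 7.
Yes: [shape: triangle, size: 8, texture: glossy, color: green], since texture is glossy, size = 8.

No, No, Yes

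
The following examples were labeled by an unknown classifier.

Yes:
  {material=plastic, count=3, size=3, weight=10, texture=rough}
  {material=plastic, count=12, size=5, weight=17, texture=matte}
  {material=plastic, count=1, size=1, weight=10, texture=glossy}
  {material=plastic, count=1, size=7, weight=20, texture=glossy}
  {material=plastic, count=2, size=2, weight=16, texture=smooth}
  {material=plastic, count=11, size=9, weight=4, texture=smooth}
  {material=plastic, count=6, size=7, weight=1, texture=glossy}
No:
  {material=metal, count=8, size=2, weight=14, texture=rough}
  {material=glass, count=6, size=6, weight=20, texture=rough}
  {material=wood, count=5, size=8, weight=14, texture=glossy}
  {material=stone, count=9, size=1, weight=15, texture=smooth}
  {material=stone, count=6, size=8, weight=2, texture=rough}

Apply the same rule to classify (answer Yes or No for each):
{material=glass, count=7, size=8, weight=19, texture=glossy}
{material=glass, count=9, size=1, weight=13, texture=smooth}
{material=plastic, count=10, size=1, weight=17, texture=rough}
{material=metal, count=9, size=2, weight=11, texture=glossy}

Looking at the examples, the only property every 'Yes' case has and every 'No' case lacks is: material is plastic.
{material=glass, count=7, size=8, weight=19, texture=glossy}: material is glass — fails this test, so No. {material=glass, count=9, size=1, weight=13, texture=smooth}: material is glass — fails this test, so No. {material=plastic, count=10, size=1, weight=17, texture=rough}: material is plastic — qualifies, so Yes. {material=metal, count=9, size=2, weight=11, texture=glossy}: material is metal — fails this test, so No.

No, No, Yes, No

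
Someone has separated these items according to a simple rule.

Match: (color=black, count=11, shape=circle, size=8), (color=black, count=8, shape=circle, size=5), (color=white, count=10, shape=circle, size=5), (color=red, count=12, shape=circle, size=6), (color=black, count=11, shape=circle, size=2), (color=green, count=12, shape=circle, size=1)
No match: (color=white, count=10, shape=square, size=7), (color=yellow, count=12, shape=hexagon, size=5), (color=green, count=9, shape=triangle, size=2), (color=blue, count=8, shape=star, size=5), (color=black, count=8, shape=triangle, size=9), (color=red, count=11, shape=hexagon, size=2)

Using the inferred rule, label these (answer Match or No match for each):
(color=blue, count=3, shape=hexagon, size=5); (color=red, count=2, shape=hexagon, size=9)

No match, No match

One predicate separates the groups cleanly: shape is circle.
(color=blue, count=3, shape=hexagon, size=5): No match (shape is hexagon). (color=red, count=2, shape=hexagon, size=9): No match (shape is hexagon).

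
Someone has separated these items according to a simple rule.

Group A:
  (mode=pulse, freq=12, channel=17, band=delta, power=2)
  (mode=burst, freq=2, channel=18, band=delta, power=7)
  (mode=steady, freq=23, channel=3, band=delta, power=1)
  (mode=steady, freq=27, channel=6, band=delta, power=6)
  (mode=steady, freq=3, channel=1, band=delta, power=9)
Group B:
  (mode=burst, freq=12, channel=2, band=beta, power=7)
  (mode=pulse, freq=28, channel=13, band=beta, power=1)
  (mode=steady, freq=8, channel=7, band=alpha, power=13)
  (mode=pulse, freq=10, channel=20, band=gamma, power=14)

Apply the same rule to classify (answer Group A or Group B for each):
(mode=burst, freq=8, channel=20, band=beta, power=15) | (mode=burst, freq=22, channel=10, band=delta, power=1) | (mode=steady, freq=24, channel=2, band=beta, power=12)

Group B, Group A, Group B

All 'Group A' examples share one property — band is delta — and every 'Group B' example lacks it.
Group B: (mode=burst, freq=8, channel=20, band=beta, power=15), since band is beta. Group A: (mode=burst, freq=22, channel=10, band=delta, power=1), since band is delta. Group B: (mode=steady, freq=24, channel=2, band=beta, power=12), since band is beta.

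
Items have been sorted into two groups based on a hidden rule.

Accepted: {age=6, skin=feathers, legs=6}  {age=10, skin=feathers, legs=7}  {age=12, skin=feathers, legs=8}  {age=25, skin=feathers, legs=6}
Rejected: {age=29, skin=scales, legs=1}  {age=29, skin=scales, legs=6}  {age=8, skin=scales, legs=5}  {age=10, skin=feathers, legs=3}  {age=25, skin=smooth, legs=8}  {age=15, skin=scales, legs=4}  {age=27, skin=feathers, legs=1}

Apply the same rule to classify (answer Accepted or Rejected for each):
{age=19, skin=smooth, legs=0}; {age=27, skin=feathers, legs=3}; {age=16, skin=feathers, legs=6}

Rejected, Rejected, Accepted

Rule: skin is feathers AND legs ≥ 4. This holds for each 'Accepted' example and fails for each 'Rejected' one.
{age=19, skin=smooth, legs=0}: Rejected (skin is smooth, legs = 0). {age=27, skin=feathers, legs=3}: Rejected (skin is feathers, legs = 3). {age=16, skin=feathers, legs=6}: Accepted (skin is feathers, legs = 6).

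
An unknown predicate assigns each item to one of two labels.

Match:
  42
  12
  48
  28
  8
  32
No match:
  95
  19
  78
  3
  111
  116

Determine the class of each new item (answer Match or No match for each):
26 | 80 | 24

Match, No match, Match

The distinguishing property — even AND at most 48 — holds for all the 'Match' cases and none of the 'No match' cases.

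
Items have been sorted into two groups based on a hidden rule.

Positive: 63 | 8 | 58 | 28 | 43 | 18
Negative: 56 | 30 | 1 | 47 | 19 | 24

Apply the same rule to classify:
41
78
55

Rule: ≡ 3 (mod 5). This holds for each 'Positive' example and fails for each 'Negative' one.
41 → 41 mod 5 = 1 → Negative.
78 → 78 mod 5 = 3 → Positive.
55 → 55 mod 5 = 0 → Negative.

Negative, Positive, Negative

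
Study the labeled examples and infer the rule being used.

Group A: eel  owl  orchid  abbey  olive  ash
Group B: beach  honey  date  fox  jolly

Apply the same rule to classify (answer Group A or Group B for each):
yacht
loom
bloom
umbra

Rule: starts with a vowel. This holds for each 'Group A' example and fails for each 'Group B' one.
yacht: Group B (starts with 'y'). loom: Group B (starts with 'l'). bloom: Group B (starts with 'b'). umbra: Group A (starts with 'u').

Group B, Group B, Group B, Group A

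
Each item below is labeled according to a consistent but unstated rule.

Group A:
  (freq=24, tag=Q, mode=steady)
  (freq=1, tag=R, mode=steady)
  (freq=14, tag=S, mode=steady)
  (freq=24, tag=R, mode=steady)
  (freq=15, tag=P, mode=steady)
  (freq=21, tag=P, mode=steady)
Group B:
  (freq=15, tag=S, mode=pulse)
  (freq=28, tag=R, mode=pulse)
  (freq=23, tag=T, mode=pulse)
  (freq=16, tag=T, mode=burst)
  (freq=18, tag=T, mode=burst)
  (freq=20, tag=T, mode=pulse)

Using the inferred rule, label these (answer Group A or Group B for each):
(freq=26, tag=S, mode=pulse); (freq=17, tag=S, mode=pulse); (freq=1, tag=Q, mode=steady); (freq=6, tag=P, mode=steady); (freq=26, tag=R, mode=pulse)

Rule: mode is steady. This holds for each 'Group A' example and fails for each 'Group B' one.

Group B, Group B, Group A, Group A, Group B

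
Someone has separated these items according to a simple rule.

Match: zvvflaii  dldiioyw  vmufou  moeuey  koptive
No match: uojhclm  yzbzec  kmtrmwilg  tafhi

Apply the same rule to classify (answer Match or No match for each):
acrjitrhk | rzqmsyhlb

No match, No match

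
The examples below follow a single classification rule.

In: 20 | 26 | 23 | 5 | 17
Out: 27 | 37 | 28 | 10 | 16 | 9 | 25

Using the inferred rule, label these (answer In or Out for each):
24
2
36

The common property of the 'In' items is: ≡ 2 (mod 3). No 'Out' item has it.
24: 24 mod 3 = 0 — fails this test, so Out. 2: 2 mod 3 = 2 — matches, so In. 36: 36 mod 3 = 0 — fails this test, so Out.

Out, In, Out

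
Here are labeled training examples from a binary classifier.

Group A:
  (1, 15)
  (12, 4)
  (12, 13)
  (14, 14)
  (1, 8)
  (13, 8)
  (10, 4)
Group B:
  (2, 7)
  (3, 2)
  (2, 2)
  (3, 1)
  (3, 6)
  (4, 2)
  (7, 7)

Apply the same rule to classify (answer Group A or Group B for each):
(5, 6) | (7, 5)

Group B, Group B

Every 'Group A' example satisfies: max ≥ 8. None of the 'Group B' examples do.
(5, 6) → max 6 → Group B.
(7, 5) → max 7 → Group B.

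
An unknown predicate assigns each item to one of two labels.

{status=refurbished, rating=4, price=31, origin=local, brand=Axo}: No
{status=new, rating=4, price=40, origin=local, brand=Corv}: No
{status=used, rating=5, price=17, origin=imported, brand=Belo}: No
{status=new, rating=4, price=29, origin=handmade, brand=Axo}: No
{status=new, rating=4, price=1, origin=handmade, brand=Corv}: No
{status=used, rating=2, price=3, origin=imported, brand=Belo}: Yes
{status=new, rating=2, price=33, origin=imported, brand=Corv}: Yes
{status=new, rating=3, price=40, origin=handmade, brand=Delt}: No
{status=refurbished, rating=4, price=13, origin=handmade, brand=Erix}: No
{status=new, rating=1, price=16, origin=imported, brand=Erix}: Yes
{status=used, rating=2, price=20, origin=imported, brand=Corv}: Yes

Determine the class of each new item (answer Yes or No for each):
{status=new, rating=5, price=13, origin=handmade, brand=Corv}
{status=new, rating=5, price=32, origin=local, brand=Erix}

No, No

One predicate separates the groups cleanly: rating ≤ 2.
{status=new, rating=5, price=13, origin=handmade, brand=Corv}: rating = 5, fails this test → No. {status=new, rating=5, price=32, origin=local, brand=Erix}: rating = 5, fails this test → No.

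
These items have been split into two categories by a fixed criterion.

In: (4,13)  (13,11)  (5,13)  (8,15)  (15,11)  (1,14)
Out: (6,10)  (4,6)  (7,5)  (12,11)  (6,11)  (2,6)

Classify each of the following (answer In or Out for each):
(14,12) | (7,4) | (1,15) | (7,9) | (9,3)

In, Out, In, Out, Out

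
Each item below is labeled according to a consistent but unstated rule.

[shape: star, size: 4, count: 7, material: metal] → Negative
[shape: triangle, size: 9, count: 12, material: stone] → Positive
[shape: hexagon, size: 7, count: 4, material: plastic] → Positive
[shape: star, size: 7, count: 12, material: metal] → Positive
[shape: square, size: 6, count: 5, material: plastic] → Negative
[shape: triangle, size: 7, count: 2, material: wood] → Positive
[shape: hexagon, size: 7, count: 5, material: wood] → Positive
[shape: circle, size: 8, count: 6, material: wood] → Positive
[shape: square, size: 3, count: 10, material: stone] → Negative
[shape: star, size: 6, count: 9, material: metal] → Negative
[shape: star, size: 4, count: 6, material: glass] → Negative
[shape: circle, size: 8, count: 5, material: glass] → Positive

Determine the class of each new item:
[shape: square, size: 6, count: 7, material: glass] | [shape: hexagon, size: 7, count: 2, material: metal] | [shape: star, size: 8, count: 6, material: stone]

Negative, Positive, Positive

All 'Positive' examples share one property — size ≥ 7 — and every 'Negative' example lacks it.
[shape: square, size: 6, count: 7, material: glass] → size = 6 → Negative.
[shape: hexagon, size: 7, count: 2, material: metal] → size = 7 → Positive.
[shape: star, size: 8, count: 6, material: stone] → size = 8 → Positive.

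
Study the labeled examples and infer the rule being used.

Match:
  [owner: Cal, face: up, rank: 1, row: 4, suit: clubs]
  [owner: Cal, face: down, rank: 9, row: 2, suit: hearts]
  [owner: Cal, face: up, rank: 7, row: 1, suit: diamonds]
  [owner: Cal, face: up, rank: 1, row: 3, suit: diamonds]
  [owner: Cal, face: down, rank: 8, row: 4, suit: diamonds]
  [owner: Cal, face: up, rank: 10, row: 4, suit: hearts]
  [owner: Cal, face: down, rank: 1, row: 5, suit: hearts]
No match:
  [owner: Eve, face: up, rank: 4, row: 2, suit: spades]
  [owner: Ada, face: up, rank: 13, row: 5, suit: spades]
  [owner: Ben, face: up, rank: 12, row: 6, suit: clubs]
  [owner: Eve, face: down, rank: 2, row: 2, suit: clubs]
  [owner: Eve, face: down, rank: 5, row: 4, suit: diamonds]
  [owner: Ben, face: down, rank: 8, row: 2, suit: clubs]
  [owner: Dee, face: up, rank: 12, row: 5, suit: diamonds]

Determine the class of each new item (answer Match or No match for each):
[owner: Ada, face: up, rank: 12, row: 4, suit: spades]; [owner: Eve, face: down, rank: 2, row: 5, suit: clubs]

No match, No match

Rule: owner is Cal. This holds for each 'Match' example and fails for each 'No match' one.
[owner: Ada, face: up, rank: 12, row: 4, suit: spades]: owner is Ada, does not fit → No match.
[owner: Eve, face: down, rank: 2, row: 5, suit: clubs]: owner is Eve, does not fit → No match.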